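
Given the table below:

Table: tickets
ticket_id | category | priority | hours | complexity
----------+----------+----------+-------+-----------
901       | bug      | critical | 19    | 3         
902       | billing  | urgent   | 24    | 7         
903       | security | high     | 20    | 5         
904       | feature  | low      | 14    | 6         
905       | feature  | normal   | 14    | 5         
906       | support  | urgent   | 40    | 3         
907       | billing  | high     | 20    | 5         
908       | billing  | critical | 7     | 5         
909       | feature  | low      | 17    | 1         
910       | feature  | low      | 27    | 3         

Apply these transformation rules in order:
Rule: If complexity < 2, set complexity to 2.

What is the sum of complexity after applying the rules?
44

Step 1: 1 records have complexity < 2
Step 2: These records originally summed to 1
Step 3: After setting to minimum: 1 × 2 = 2
Step 4: Unaffected records sum: 42
Step 5: Final sum = 2 + 42 = 44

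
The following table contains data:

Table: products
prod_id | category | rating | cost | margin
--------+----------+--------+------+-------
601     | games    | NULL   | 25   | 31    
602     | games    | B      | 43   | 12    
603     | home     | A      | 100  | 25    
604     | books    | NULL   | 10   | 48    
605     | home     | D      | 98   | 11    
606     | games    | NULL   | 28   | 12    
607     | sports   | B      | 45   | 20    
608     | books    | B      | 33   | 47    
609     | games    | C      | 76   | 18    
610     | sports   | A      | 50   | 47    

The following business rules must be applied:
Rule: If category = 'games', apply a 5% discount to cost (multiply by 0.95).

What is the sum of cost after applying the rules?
499.4

Step 1: Records with category = 'games' have total cost = 172
Step 2: Apply multiplier: 172 × 0.95 = 163.4
Step 3: Other records total: 336
Step 4: Final sum = 163.4 + 336 = 499.4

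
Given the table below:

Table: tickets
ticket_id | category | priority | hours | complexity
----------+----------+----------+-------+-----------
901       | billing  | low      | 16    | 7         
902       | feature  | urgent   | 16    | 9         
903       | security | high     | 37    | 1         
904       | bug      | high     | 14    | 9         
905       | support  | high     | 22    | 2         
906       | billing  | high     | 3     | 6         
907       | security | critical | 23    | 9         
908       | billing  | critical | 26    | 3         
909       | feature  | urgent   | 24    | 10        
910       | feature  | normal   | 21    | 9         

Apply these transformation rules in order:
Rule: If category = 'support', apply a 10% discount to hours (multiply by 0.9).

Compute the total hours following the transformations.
199.8

Step 1: Records with category = 'support' have total hours = 22
Step 2: Apply multiplier: 22 × 0.9 = 19.8
Step 3: Other records total: 180
Step 4: Final sum = 19.8 + 180 = 199.8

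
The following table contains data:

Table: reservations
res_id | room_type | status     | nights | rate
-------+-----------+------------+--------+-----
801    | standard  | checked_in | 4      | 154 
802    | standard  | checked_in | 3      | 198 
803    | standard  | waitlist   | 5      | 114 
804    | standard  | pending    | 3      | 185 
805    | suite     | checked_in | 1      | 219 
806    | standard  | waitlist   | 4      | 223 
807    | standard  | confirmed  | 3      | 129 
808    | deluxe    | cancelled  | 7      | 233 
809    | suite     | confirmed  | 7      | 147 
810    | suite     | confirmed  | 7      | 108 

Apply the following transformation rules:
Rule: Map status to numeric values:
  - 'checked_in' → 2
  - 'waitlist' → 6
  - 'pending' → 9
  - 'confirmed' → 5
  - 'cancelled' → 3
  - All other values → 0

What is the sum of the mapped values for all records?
45

Step 1: Apply mapping to each record
Step 2: Count by status:
  'checked_in': 3 records × 2 = 6
  'waitlist': 2 records × 6 = 12
  'pending': 1 records × 9 = 9
  'confirmed': 3 records × 5 = 15
  'cancelled': 1 records × 3 = 3
Step 3: Sum all mapped values = 45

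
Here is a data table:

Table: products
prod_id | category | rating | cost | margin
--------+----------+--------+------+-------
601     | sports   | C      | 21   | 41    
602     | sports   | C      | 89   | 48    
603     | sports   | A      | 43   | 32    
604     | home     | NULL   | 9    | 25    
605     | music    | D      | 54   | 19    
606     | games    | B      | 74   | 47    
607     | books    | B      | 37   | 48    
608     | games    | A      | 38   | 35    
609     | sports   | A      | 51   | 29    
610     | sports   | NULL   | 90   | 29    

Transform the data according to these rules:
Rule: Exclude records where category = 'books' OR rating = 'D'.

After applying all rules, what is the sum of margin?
286

Step 1: Find records where category = 'books' OR rating = 'D'
Step 2: 2 records match, summing to 67
Step 3: Original sum: 353
Step 4: Remaining sum = 353 - 67 = 286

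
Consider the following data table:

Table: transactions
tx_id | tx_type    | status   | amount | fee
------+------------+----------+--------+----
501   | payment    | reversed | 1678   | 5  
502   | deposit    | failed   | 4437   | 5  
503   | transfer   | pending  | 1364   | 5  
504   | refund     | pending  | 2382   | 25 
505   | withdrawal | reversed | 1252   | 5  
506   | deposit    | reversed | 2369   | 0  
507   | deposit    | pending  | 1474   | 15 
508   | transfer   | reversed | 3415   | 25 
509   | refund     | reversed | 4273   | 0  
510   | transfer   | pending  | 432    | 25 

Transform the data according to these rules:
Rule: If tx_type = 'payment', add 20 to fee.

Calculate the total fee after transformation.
130

Step 1: Count records where tx_type = 'payment': 1
Step 2: Total bonus added: 1 × 20 = 20
Step 3: Original sum of fee: 110
Step 4: Final sum = 110 + 20 = 130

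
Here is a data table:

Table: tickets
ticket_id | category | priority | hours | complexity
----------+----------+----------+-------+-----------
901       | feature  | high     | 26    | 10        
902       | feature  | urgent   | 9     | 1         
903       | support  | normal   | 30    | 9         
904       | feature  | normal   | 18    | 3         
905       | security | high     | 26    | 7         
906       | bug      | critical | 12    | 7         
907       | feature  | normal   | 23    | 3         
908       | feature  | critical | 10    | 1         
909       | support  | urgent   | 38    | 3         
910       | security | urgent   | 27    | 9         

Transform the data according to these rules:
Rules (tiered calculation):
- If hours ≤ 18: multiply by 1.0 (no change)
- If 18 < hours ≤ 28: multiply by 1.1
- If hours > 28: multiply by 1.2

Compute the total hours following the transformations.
242.8

Step 1: Tier 1 (hours ≤ 18): 4 records, sum = 49 × 1.0 = 49.0
Step 2: Tier 2 (18 < hours ≤ 28): 4 records, sum = 102 × 1.1 = 112.2
Step 3: Tier 3 (hours > 28): 2 records, sum = 68 × 1.2 = 81.6
Step 4: Final sum = 49.0 + 112.2 + 81.6 = 242.8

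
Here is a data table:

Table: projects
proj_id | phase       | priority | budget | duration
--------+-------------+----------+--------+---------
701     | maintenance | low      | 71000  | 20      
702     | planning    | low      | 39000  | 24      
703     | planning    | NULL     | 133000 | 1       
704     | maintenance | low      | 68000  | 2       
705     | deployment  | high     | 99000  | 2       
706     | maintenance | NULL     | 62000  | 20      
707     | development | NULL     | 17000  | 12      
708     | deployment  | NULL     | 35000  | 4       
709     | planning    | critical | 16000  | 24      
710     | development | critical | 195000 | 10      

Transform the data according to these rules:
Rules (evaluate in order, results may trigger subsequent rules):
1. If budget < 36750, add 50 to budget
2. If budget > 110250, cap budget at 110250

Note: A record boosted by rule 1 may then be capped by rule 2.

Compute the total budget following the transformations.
627650

Step 1: Apply rule 1 to records with budget < 36750
  - 3 records get bonus of 50
  - Of these, 0 records then exceed 110250 and get capped
Step 2: Apply rule 2 to records with budget > 110250
  - 2 records (original) are capped
Step 3: Calculate final sum = 627650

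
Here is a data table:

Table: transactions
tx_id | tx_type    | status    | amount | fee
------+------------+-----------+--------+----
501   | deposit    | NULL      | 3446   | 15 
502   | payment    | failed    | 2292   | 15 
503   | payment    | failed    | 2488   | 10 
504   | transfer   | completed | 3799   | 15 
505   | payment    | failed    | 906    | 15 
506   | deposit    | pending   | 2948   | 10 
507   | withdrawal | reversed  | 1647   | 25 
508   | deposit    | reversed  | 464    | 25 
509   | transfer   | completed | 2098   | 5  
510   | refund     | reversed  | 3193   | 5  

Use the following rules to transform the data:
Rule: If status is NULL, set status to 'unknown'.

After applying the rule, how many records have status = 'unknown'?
1

Step 1: Count records where status IS NULL
Step 2: Found 1 records with NULL status
Step 3: These records will have status set to 'unknown'
Step 4: Records already having status = 'unknown': 0
Step 5: Answer: 1 + 0 = 1 records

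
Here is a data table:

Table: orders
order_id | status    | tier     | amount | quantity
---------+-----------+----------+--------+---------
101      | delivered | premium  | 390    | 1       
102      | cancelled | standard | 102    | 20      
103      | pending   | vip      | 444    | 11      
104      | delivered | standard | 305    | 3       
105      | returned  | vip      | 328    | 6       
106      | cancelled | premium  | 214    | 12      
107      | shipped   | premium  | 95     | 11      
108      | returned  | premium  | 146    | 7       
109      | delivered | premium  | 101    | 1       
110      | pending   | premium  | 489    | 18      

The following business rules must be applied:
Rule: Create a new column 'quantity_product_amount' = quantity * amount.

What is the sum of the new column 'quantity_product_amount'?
23735

Step 1: For each record, compute quantity * amount
Example calculations:
  1 * 390 = 390
  20 * 102 = 2040
  11 * 444 = 4884
  ...
Step 2: Sum all derived values
Step 3: Total = 23735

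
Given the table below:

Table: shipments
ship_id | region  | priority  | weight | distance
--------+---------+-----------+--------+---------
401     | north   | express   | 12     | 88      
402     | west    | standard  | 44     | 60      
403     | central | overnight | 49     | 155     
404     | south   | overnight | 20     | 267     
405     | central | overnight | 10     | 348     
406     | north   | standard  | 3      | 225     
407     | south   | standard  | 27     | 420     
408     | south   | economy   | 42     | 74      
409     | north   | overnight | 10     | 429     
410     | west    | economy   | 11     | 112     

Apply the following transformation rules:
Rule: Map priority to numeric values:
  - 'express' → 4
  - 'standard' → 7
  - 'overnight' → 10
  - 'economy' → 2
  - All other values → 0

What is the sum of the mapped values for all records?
69

Step 1: Apply mapping to each record
Step 2: Count by status:
  'express': 1 records × 4 = 4
  'standard': 3 records × 7 = 21
  'overnight': 4 records × 10 = 40
  'economy': 2 records × 2 = 4
Step 3: Sum all mapped values = 69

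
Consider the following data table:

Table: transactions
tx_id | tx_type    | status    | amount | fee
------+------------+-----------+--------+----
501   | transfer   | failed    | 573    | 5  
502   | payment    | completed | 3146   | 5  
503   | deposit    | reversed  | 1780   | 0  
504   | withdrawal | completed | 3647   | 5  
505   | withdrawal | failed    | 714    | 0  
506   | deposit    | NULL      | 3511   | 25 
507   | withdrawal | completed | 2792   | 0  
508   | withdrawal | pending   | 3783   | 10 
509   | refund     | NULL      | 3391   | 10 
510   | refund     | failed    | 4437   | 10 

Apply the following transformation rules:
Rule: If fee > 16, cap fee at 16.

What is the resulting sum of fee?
61

Step 1: 1 records have fee > 16
Step 2: These records originally summed to 25
Step 3: After capping: 1 × 16 = 16
Step 4: Unaffected records sum: 45
Step 5: Final sum = 16 + 45 = 61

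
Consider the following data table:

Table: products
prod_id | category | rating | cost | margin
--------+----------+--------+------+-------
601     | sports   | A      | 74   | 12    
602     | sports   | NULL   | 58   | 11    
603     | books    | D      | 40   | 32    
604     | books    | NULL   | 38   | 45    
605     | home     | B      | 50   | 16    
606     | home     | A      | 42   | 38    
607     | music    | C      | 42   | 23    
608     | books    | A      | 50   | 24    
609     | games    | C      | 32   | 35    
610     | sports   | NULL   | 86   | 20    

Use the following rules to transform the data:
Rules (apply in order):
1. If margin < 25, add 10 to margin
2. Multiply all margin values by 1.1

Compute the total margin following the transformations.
347.6

Step 1: Apply Rule 1 - Add 10 to records with margin < 25
  - 6 records affected: 106 + (6 × 10) = 166
  - Unaffected records: 150
  - Sum after Rule 1: 316
Step 2: Apply Rule 2 - Multiply all by 1.1
  - 316 × 1.1 = 347.6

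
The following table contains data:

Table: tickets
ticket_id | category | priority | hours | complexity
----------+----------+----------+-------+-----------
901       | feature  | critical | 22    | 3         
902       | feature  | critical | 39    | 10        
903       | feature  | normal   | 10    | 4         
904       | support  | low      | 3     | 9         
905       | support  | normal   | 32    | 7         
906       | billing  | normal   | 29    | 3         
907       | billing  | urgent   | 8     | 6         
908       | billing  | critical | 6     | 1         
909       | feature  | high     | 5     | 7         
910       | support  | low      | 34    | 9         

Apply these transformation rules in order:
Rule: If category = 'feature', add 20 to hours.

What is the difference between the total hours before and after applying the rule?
80

Step 1: Original sum of hours = 188
Step 2: 4 records have category = 'feature'
Step 3: Each affected record changes by 20
Step 4: Total change = 4 × 20 = 80
Step 5: New sum = 188 + 80 = 268
Step 6: Difference = |268 - 188| = 80
        (Sum increased by 80)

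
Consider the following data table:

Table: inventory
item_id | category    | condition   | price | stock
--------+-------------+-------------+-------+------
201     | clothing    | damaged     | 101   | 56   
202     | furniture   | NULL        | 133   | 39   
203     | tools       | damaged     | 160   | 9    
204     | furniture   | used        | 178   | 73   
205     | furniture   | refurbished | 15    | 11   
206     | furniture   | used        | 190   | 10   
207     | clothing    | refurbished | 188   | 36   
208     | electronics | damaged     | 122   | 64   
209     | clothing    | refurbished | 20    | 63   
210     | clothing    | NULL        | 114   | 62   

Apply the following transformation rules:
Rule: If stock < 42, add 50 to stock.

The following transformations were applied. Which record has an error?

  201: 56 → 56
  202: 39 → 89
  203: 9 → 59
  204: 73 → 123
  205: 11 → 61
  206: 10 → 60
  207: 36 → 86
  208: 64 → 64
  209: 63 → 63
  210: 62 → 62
Record 204 has an error. The correct transformed value should be 73, not 123.

Step 1: Check each record against the rule
Step 2: Record 204 has stock = 73
Step 3: Since 73 >= 42, the bonus should not have been applied
Step 4: Correct value = 73, but claimed value = 123
Conclusion: Record 204 has the error.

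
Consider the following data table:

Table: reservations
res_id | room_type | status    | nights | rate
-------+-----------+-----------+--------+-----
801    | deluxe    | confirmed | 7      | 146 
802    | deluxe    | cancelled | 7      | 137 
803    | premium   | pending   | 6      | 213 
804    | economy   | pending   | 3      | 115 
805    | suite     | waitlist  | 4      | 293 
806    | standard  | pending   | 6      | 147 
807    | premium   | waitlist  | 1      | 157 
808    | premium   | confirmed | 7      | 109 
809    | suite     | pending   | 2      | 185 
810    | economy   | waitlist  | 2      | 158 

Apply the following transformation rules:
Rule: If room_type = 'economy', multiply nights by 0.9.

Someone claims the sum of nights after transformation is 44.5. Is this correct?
Yes, the result is correct.

Step 1: Calculate the correct sum after transformation
Step 2: Apply multiplier 0.9 to records where room_type = 'economy'
Step 3: Correct result = 44.5
Step 4: Claimed result = 44.5
Step 5: 44.5 = 44.5 ✓
Conclusion: The claimed result is correct.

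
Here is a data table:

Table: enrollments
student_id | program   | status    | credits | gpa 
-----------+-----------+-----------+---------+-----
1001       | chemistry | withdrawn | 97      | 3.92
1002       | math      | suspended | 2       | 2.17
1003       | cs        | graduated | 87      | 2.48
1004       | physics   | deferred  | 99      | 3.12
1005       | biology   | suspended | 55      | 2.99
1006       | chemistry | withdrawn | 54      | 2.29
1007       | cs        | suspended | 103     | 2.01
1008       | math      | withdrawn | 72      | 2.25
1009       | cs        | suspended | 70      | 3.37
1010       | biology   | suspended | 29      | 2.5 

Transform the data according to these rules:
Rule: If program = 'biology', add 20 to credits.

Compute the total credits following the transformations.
708

Step 1: Count records where program = 'biology': 2
Step 2: Total bonus added: 2 × 20 = 40
Step 3: Original sum of credits: 668
Step 4: Final sum = 668 + 40 = 708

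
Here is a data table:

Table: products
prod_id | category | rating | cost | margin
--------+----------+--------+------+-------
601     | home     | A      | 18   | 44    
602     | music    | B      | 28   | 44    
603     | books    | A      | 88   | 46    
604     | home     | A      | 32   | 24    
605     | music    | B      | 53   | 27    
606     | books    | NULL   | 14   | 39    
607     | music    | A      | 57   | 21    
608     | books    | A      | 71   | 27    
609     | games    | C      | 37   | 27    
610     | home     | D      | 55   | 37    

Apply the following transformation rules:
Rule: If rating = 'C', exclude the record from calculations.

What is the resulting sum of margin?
309

Step 1: Identify records where rating = 'C'
Step 2: The excluded records sum to 27
Step 3: Original total margin = 336
Step 4: Remaining total = 336 - 27 = 309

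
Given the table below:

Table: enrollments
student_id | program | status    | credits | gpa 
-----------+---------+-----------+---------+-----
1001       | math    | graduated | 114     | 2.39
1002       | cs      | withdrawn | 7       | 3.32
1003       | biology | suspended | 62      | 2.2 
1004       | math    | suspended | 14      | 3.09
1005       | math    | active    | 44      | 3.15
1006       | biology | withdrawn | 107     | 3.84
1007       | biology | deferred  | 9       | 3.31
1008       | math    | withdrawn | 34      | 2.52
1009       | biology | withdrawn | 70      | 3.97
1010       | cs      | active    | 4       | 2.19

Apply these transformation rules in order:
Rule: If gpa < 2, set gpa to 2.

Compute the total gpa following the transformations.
29.98

Step 1: 0 records have gpa < 2
Step 2: These records originally summed to 0
Step 3: After setting to minimum: 0 × 2 = 0
Step 4: Unaffected records sum: 29.98
Step 5: Final sum = 0 + 29.98 = 29.98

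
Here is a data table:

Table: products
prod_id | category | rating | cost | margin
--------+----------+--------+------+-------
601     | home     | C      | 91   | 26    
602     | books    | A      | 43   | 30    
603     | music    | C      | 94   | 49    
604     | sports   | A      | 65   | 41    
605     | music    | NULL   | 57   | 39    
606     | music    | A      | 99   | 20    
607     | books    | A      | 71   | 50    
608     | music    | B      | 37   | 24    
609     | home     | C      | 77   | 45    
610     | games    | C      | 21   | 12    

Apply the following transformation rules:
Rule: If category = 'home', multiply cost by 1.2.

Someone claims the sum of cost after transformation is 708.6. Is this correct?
No, the correct result is 688.6.

Step 1: Calculate the correct sum after transformation
Step 2: Apply multiplier 1.2 to records where category = 'home'
Step 3: Correct result = 688.6
Step 4: Claimed result = 708.6
Step 5: 688.6 ≠ 708.6
Conclusion: The claimed result is incorrect. The correct answer is 688.6.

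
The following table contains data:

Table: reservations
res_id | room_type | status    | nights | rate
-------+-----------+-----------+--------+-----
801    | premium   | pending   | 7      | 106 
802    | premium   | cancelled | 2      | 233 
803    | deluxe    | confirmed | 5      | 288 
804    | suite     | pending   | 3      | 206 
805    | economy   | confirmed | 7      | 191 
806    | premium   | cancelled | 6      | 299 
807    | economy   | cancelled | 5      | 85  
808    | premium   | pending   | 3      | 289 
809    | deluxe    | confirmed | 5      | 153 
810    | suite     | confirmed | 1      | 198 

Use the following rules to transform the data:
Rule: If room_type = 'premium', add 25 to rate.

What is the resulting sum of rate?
2148

Step 1: Count records where room_type = 'premium': 4
Step 2: Total bonus added: 4 × 25 = 100
Step 3: Original sum of rate: 2048
Step 4: Final sum = 2048 + 100 = 2148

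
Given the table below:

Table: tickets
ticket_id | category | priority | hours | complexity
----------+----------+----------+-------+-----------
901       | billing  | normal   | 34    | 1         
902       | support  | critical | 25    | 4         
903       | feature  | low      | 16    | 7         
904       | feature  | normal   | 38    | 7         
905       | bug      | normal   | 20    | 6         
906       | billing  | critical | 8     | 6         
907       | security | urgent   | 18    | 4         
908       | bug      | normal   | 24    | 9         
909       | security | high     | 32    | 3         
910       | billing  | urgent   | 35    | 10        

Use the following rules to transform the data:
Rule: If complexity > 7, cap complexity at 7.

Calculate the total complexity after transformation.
52

Step 1: 2 records have complexity > 7
Step 2: These records originally summed to 19
Step 3: After capping: 2 × 7 = 14
Step 4: Unaffected records sum: 38
Step 5: Final sum = 14 + 38 = 52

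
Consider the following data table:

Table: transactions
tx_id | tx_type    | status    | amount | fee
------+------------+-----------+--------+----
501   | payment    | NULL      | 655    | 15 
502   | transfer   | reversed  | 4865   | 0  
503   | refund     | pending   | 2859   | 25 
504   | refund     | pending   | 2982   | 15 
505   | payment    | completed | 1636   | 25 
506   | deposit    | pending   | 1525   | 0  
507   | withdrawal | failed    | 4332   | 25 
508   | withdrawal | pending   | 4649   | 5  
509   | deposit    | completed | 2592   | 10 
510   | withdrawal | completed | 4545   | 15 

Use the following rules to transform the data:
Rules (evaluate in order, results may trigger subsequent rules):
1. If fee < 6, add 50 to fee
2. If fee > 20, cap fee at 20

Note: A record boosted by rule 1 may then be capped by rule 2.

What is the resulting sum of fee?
175

Step 1: Apply rule 1 to records with fee < 6
  - 3 records get bonus of 50
  - Of these, 3 records then exceed 20 and get capped
Step 2: Apply rule 2 to records with fee > 20
  - 3 records (original) are capped
Step 3: Calculate final sum = 175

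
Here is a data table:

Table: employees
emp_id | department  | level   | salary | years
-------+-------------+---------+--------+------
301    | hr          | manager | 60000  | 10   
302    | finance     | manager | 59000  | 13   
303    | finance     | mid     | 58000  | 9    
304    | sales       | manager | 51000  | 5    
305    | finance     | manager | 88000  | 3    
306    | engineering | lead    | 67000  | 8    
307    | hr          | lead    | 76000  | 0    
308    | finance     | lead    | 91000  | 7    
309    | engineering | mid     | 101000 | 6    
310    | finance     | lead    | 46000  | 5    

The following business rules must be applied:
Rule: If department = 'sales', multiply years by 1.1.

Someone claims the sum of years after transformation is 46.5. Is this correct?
No, the correct result is 66.5.

Step 1: Calculate the correct sum after transformation
Step 2: Apply multiplier 1.1 to records where department = 'sales'
Step 3: Correct result = 66.5
Step 4: Claimed result = 46.5
Step 5: 66.5 ≠ 46.5
Conclusion: The claimed result is incorrect. The correct answer is 66.5.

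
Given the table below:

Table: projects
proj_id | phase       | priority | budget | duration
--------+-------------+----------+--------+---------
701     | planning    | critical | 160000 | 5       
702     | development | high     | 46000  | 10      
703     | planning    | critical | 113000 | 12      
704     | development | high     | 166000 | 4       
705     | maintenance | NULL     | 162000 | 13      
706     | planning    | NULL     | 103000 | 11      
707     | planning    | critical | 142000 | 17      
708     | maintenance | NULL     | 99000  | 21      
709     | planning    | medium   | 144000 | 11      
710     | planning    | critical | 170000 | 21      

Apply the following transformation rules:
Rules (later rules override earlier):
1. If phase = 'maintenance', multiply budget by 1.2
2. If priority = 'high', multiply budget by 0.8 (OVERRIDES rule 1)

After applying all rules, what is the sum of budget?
1314800.0

Step 1: Rule 2 takes priority for records with priority = 'high'
  - 2 records: 212000 × 0.8 = 169600.0
Step 2: Rule 1 applies to remaining records with phase = 'maintenance'
  - 2 records: 261000 × 1.2 = 313200.0
Step 3: Other records unchanged: 832000
Step 4: Final sum = 169600.0 + 313200.0 + 832000 = 1314800.0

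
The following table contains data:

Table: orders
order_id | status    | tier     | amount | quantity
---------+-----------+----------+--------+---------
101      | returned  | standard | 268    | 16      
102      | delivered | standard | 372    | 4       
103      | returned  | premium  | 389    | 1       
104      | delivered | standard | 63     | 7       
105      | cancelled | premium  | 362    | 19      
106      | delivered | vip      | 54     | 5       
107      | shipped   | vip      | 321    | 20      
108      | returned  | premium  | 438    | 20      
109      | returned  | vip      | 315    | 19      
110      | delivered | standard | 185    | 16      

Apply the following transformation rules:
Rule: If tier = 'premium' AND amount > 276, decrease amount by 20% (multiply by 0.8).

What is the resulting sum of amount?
2529.2

Step 1: Find records where tier = 'premium' AND amount > 276
Step 2: 3 records match, summing to 1189
Step 3: After multiplier: 1189 × 0.8 = 951.2
Step 4: Unaffected records sum: 1578
Step 5: Final sum = 951.2 + 1578 = 2529.2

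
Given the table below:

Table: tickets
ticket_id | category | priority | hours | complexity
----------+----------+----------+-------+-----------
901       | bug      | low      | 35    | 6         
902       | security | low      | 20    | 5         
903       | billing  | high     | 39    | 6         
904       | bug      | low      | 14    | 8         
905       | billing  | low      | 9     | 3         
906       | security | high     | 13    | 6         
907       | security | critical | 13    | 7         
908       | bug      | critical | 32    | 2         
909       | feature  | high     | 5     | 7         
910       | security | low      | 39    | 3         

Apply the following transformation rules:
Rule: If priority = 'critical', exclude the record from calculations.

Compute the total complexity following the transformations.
44

Step 1: Identify records where priority = 'critical'
Step 2: The excluded records sum to 9
Step 3: Original total complexity = 53
Step 4: Remaining total = 53 - 9 = 44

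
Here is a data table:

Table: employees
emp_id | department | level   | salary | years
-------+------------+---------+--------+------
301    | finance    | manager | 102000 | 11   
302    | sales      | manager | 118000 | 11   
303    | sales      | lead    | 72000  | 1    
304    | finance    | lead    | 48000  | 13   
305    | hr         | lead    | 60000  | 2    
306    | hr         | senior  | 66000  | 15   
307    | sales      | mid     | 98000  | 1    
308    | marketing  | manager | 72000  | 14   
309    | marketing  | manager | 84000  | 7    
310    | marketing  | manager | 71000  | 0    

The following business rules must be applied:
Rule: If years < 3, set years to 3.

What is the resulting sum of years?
83

Step 1: 4 records have years < 3
Step 2: These records originally summed to 4
Step 3: After setting to minimum: 4 × 3 = 12
Step 4: Unaffected records sum: 71
Step 5: Final sum = 12 + 71 = 83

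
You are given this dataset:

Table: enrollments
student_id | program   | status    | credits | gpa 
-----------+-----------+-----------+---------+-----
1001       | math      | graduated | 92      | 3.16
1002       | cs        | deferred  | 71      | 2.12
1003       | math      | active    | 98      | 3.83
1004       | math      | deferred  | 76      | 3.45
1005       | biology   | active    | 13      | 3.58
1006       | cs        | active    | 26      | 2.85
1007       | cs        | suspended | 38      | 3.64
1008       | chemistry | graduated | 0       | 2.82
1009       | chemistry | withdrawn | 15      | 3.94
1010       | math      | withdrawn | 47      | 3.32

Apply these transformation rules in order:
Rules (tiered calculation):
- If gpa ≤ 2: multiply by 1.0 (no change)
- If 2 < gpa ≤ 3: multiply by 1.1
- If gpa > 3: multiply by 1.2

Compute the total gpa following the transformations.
38.47

Step 1: Tier 1 (gpa ≤ 2): 0 records, sum = 0 × 1.0 = 0.0
Step 2: Tier 2 (2 < gpa ≤ 3): 3 records, sum = 7.79 × 1.1 = 8.57
Step 3: Tier 3 (gpa > 3): 7 records, sum = 24.92 × 1.2 = 29.9
Step 4: Final sum = 0.0 + 8.57 + 29.9 = 38.47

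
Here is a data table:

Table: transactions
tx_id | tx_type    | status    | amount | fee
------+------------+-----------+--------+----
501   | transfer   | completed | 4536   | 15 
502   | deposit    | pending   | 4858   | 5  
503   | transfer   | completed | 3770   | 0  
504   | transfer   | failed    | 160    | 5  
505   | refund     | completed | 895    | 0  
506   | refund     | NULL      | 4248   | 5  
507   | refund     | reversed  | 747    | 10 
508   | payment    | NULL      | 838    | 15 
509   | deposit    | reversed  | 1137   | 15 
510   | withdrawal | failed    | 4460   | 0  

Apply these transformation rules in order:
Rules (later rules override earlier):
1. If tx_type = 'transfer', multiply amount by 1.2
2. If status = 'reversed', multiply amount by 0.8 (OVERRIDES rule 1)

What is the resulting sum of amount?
26965.4

Step 1: Rule 2 takes priority for records with status = 'reversed'
  - 2 records: 1884 × 0.8 = 1507.2
Step 2: Rule 1 applies to remaining records with tx_type = 'transfer'
  - 3 records: 8466 × 1.2 = 10159.2
Step 3: Other records unchanged: 15299
Step 4: Final sum = 1507.2 + 10159.2 + 15299 = 26965.4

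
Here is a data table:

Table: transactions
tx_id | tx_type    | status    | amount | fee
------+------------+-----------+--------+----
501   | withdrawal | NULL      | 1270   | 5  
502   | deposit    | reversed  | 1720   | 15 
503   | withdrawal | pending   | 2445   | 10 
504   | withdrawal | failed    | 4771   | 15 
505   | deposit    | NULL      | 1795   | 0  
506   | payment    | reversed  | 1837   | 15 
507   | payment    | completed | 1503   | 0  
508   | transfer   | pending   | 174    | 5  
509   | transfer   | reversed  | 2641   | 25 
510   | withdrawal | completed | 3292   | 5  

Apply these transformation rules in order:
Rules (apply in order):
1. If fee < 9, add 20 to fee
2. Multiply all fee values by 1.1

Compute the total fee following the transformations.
214.5

Step 1: Apply Rule 1 - Add 20 to records with fee < 9
  - 5 records affected: 15 + (5 × 20) = 115
  - Unaffected records: 80
  - Sum after Rule 1: 195
Step 2: Apply Rule 2 - Multiply all by 1.1
  - 195 × 1.1 = 214.5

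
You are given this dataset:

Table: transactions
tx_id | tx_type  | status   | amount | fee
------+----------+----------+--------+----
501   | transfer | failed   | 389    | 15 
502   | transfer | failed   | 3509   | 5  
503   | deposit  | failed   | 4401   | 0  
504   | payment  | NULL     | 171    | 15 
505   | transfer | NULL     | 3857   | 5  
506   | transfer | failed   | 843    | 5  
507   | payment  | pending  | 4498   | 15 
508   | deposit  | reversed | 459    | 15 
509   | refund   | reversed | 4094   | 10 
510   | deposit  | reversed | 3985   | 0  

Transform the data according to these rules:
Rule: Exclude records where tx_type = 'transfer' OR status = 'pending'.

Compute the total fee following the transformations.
40

Step 1: Find records where tx_type = 'transfer' OR status = 'pending'
Step 2: 5 records match, summing to 45
Step 3: Original sum: 85
Step 4: Remaining sum = 85 - 45 = 40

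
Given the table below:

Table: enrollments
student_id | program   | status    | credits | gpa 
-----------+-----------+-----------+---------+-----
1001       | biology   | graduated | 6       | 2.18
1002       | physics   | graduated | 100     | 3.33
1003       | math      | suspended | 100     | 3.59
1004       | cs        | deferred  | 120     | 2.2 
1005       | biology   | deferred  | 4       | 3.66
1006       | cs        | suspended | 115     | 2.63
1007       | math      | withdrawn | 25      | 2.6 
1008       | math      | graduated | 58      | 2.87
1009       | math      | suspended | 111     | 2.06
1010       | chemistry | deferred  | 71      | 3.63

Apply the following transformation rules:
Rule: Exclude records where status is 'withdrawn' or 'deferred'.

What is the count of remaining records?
6

Step 1: Count records to exclude
  - 1 (withdrawn) + 3 (deferred) = 4 records
Step 2: Total records: 10
Step 3: Remaining = 10 - 4 = 6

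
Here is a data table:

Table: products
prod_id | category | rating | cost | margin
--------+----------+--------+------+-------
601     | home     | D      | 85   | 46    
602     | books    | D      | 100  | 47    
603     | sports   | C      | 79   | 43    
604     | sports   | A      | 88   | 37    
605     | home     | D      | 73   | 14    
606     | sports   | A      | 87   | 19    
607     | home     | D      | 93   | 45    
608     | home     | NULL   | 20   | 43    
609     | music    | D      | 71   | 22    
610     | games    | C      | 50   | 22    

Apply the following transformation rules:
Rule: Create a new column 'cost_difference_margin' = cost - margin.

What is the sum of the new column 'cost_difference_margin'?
408

Step 1: For each record, compute cost - margin
Example calculations:
  85 - 46 = 39
  100 - 47 = 53
  79 - 43 = 36
  ...
Step 2: Sum all derived values
Step 3: Total = 408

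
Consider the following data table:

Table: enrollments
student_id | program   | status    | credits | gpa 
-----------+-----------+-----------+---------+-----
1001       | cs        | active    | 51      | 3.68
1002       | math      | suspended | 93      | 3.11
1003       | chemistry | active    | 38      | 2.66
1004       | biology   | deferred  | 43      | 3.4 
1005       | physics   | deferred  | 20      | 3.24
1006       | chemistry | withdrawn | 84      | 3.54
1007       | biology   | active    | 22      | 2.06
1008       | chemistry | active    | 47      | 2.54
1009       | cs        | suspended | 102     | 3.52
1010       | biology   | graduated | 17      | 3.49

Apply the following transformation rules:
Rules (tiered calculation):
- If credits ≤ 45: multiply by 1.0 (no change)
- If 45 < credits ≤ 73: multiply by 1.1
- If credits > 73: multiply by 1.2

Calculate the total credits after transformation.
582.6

Step 1: Tier 1 (credits ≤ 45): 5 records, sum = 140 × 1.0 = 140.0
Step 2: Tier 2 (45 < credits ≤ 73): 2 records, sum = 98 × 1.1 = 107.8
Step 3: Tier 3 (credits > 73): 3 records, sum = 279 × 1.2 = 334.8
Step 4: Final sum = 140.0 + 107.8 + 334.8 = 582.6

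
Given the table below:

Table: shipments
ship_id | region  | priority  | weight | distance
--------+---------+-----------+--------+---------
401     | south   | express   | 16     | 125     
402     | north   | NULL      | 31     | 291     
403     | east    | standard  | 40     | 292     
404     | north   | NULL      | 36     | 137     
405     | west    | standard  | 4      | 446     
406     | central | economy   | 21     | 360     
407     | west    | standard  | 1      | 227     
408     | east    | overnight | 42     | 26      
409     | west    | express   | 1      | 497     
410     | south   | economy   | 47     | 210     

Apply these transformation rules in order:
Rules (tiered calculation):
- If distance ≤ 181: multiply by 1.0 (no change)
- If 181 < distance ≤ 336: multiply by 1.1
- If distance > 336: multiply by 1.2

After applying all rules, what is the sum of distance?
2973.6

Step 1: Tier 1 (distance ≤ 181): 3 records, sum = 288 × 1.0 = 288.0
Step 2: Tier 2 (181 < distance ≤ 336): 4 records, sum = 1020 × 1.1 = 1122.0
Step 3: Tier 3 (distance > 336): 3 records, sum = 1303 × 1.2 = 1563.6
Step 4: Final sum = 288.0 + 1122.0 + 1563.6 = 2973.6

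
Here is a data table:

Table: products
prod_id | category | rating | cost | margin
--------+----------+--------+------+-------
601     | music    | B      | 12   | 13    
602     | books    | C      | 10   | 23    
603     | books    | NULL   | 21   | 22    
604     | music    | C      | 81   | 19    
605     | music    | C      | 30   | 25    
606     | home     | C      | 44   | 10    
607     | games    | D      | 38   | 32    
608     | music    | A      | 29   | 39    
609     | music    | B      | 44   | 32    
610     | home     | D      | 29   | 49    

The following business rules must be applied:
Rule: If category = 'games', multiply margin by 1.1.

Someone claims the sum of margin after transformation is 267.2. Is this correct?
Yes, the result is correct.

Step 1: Calculate the correct sum after transformation
Step 2: Apply multiplier 1.1 to records where category = 'games'
Step 3: Correct result = 267.2
Step 4: Claimed result = 267.2
Step 5: 267.2 = 267.2 ✓
Conclusion: The claimed result is correct.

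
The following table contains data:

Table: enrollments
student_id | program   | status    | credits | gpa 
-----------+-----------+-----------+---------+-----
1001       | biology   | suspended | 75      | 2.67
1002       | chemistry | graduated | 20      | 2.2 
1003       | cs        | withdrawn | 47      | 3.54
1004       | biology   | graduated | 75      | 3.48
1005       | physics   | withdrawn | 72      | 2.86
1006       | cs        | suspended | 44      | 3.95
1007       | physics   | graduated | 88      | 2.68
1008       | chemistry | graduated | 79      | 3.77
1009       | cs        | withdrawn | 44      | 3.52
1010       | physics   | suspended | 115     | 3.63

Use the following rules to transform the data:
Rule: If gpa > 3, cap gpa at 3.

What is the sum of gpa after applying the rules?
28.41

Step 1: 6 records have gpa > 3
Step 2: These records originally summed to 21.89
Step 3: After capping: 6 × 3 = 18
Step 4: Unaffected records sum: 10.41
Step 5: Final sum = 18 + 10.41 = 28.41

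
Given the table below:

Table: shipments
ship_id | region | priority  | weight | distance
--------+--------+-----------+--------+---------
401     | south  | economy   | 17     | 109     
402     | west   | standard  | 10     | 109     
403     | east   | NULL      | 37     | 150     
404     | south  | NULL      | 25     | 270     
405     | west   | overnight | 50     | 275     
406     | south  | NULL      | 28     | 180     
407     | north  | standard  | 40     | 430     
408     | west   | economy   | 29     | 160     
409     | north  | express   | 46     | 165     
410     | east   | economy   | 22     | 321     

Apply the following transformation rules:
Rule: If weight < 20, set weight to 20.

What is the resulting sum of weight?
317

Step 1: 2 records have weight < 20
Step 2: These records originally summed to 27
Step 3: After setting to minimum: 2 × 20 = 40
Step 4: Unaffected records sum: 277
Step 5: Final sum = 40 + 277 = 317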